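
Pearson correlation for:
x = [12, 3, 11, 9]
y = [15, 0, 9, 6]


n=4, Σx=35, Σy=30, Σxy=333, Σx²=355, Σy²=342
r = (4×333 - 35×30)/√((4×355 - 35²)(4×342 - 30²))
= 282/√(195×468) = 282/√91260 ≈ 282/302.0927 ≈ 0.9335

r ≈ 0.9335


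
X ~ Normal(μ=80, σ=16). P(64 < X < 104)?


z₁=(64-80)/16=-1.0, z₂=(104-80)/16=1.5
P = Φ(1.5) - Φ(-1.0) = 0.933193 - 0.158655 = 0.774538 ≈ 0.7745

P(64 < X < 104) ≈ 0.7745


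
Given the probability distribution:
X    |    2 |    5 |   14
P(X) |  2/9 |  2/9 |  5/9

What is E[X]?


E[X] = Σ x·P(X=x)
= (2)×(2/9) + (5)×(2/9) + (14)×(5/9)
= 28/3

E[X] = 28/3


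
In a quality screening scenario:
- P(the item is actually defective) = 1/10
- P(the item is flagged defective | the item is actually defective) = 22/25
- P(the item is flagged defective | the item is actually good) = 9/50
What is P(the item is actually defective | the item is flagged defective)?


Using Bayes' theorem:
P(A|B) = P(B|A)·P(A) / P(B)

P(the item is flagged defective) = 22/25 × 1/10 + 9/50 × 9/10
= 11/125 + 81/500 = 1/4

P(the item is actually defective|the item is flagged defective) = (11/125) / (1/4) = 44/125

P(the item is actually defective|the item is flagged defective) = 44/125 ≈ 35.20%


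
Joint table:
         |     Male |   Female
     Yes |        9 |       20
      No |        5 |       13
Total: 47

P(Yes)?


P(Yes) = (9+20)/47 = 29/47

P(Yes) = 29/47 ≈ 61.70%


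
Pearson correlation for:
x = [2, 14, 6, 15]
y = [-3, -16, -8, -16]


n=4, Σx=37, Σy=-43, Σxy=-518, Σx²=461, Σy²=585
r = (4×(-518) - 37×(-43))/√((4×461 - 37²)(4×585 - (-43)²))
= -481/√(475×491) = -481/√233225 ≈ -481/482.9337 ≈ -0.9960

r ≈ -0.9960


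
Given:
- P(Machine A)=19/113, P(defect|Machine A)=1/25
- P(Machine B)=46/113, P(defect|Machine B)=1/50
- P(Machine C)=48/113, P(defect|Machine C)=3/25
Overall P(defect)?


P(B) = Σ P(B|Aᵢ)×P(Aᵢ)
  1/25×19/113 = 19/2825
  1/50×46/113 = 23/2825
  3/25×48/113 = 144/2825
Sum = 186/2825

P(defect) = 186/2825 ≈ 6.58%


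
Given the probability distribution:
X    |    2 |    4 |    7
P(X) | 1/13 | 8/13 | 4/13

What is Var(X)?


E[X] = 62/13
E[X²] = 328/13
Var(X) = E[X²] - (E[X])² = 328/13 - 3844/169 = 420/169

Var(X) = 420/169 ≈ 2.4852


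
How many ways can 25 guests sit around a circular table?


Circular arrangements of 25 distinct objects: fix one position to break rotational symmetry.
(n-1)! = 24! = 620448401733239439360000

620448401733239439360000


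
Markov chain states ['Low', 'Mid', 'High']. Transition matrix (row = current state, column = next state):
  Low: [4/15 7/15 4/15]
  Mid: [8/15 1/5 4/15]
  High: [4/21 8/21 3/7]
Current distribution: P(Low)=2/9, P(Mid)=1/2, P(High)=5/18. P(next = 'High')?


P(next=High) = Σᵢ P(now=i)×P(i→High)
= 2/9×4/15 + 1/2×4/15 + 5/18×3/7
= 8/135 + 2/15 + 5/42 = 589/1890

P = 589/1890 ≈ 0.3116


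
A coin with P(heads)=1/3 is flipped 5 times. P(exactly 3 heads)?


Binomial: P(X=3) = C(5,3)×p^3×(1-p)^2
= 10 × 1/27 × 4/9 = 40/243

P(X=3) = 40/243 ≈ 16.46%


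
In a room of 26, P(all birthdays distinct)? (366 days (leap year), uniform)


P(all different) = Π(366-i)/366 for i=0..25
= (366/366)×(365/366)×...×(341/366)
= 0.402786

P ≈ 0.4028 ≈ 40.28%


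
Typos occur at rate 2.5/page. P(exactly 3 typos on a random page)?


Poisson(λ=2.5): P(X=3) = e^(-λ)×λ^k/k!
= e^(-2.5) × 2.5^3 / 3!
≈ 0.08208499862 × 15.625 / 6 ≈ 0.213763

P(X=3) ≈ 0.213763 ≈ 21.38%


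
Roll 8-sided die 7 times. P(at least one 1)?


P(no 1)^7 = (7/8)^7 = 823543/2097152
P(≥1) = 1 - 823543/2097152 = 1273609/2097152

P = 1273609/2097152 ≈ 60.73%


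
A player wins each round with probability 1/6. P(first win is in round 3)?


Geometric: P(X=3) = (1-p)^(k-1)×p = (5/6)^2×1/6 = 25/216

P(X=3) = 25/216 ≈ 11.57%


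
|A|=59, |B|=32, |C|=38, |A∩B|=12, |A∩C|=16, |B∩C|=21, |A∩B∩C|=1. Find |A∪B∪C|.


|A∪B∪C| = 59+32+38-12-16-21+1 = 81

|A∪B∪C| = 81


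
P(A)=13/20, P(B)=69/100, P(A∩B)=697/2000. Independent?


P(A)×P(B) = 897/2000
P(A∩B) = 697/2000
Not equal → NOT independent

No, not independent


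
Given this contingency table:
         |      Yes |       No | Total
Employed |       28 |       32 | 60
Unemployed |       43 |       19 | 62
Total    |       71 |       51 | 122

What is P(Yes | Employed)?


P(Yes | Employed) = 28/(28+32) = 28/60 = 7/15

P(Yes|Employed) = 7/15 ≈ 46.67%


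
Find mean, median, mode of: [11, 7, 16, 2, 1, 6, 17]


Sorted: [1, 2, 6, 7, 11, 16, 17]
Mean = 60/7
Median = 7
Freq: {11: 1, 7: 1, 16: 1, 2: 1, 1: 1, 6: 1, 17: 1}
Mode: No mode

Mean=60/7, Median=7, Mode=No mode


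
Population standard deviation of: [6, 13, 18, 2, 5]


Mean = 44/5
  (6-44/5)²=196/25
  (13-44/5)²=441/25
  (18-44/5)²=2116/25
  (2-44/5)²=1156/25
  (5-44/5)²=361/25
Σ(x-μ)² = 854/5
σ² = (854/5)/5 = 854/25

σ = √(854/25) ≈ 5.8447


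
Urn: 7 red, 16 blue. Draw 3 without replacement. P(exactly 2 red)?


Hypergeometric: C(7,2)×C(16,1)/C(23,3)
= 21×16/1771 = 48/253

P(X=2) = 48/253 ≈ 18.97%


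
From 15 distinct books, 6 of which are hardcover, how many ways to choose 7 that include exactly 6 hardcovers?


Choose 6 of the 6 hardcovers and 1 of the other 9 books:
C(6,6)×C(9,1) = 1×9 = 9

9


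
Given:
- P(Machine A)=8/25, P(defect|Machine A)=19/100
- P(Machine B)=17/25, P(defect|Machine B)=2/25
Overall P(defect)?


P(B) = Σ P(B|Aᵢ)×P(Aᵢ)
  19/100×8/25 = 38/625
  2/25×17/25 = 34/625
Sum = 72/625

P(defect) = 72/625 ≈ 11.52%


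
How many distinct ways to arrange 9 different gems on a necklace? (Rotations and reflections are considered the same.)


Free circular arrangements: rotations and reflections both identified.
(n-1)!/2 = 8!/2 = 40320/2 = 20160

20160


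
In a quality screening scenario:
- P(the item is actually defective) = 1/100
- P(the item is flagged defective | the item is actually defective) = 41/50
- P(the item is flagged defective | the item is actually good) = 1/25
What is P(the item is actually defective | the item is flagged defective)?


Using Bayes' theorem:
P(A|B) = P(B|A)·P(A) / P(B)

P(the item is flagged defective) = 41/50 × 1/100 + 1/25 × 99/100
= 41/5000 + 99/2500 = 239/5000

P(the item is actually defective|the item is flagged defective) = (41/5000) / (239/5000) = 41/239

P(the item is actually defective|the item is flagged defective) = 41/239 ≈ 17.15%


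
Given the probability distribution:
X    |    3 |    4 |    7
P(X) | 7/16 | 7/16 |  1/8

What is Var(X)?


E[X] = 63/16
E[X²] = 273/16
Var(X) = E[X²] - (E[X])² = 273/16 - 3969/256 = 399/256

Var(X) = 399/256 ≈ 1.5586


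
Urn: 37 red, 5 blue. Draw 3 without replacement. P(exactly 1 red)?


Hypergeometric: C(37,1)×C(5,2)/C(42,3)
= 37×10/11480 = 37/1148

P(X=1) = 37/1148 ≈ 3.22%


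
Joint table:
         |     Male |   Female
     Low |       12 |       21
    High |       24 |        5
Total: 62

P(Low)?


P(Low) = (12+21)/62 = 33/62

P(Low) = 33/62 ≈ 53.23%


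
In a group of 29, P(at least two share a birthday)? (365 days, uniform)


P(all different) = Π(365-i)/365 for i=0..28
= 0.319031
P(match) = 1 - 0.319031 = 0.680969

P ≈ 0.6810 ≈ 68.10%


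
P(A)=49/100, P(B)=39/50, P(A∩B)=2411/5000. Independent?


P(A)×P(B) = 1911/5000
P(A∩B) = 2411/5000
Not equal → NOT independent

No, not independent


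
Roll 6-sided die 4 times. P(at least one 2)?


P(no 2)^4 = (5/6)^4 = 625/1296
P(≥1) = 1 - 625/1296 = 671/1296

P = 671/1296 ≈ 51.77%


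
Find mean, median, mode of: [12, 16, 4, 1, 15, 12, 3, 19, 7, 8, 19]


Sorted: [1, 3, 4, 7, 8, 12, 12, 15, 16, 19, 19]
Mean = 116/11
Median = 12
Freq: {12: 2, 16: 1, 4: 1, 1: 1, 15: 1, 3: 1, 19: 2, 7: 1, 8: 1}
Mode: [12, 19]

Mean=116/11, Median=12, Mode=[12, 19]


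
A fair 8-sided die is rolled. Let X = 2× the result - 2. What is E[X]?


E[die] = (1+8)/2 = 9/2
E[X] = 2×9/2 - 2 = 7

E[X] = 7


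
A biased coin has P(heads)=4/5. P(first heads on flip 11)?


Geometric: P(X=11) = (1-p)^(k-1)×p = (1/5)^10×4/5 = 4/48828125

P(X=11) = 4/48828125 ≈ 0.00%


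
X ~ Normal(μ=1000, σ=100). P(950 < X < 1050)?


z₁=(950-1000)/100=-0.5, z₂=(1050-1000)/100=0.5
P = Φ(0.5) - Φ(-0.5) = 0.691462 - 0.308538 = 0.382924 ≈ 0.3829

P(950 < X < 1050) ≈ 0.3829


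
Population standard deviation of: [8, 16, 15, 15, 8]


Mean = 62/5
  (8-62/5)²=484/25
  (16-62/5)²=324/25
  (15-62/5)²=169/25
  (15-62/5)²=169/25
  (8-62/5)²=484/25
Σ(x-μ)² = 326/5
σ² = (326/5)/5 = 326/25

σ = √(326/25) ≈ 3.6111


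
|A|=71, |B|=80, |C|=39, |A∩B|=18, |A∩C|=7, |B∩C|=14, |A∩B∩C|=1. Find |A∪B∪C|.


|A∪B∪C| = 71+80+39-18-7-14+1 = 152

|A∪B∪C| = 152


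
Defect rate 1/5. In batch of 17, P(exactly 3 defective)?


Binomial: P(X=3) = C(17,3)×p^3×(1-p)^14
= 680 × 1/125 × 268435456/6103515625 = 36507222016/152587890625

P(X=3) = 36507222016/152587890625 ≈ 23.93%


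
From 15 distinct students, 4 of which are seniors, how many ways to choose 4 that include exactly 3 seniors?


Choose 3 of the 4 seniors and 1 of the other 11 students:
C(4,3)×C(11,1) = 4×11 = 44

44


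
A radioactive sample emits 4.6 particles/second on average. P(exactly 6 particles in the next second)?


Poisson(λ=4.6): P(X=6) = e^(-λ)×λ^k/k!
= e^(-4.6) × 4.6^6 / 6!
≈ 0.01005183574 × 9474.296896 / 720 ≈ 0.132270

P(X=6) ≈ 0.132270 ≈ 13.23%


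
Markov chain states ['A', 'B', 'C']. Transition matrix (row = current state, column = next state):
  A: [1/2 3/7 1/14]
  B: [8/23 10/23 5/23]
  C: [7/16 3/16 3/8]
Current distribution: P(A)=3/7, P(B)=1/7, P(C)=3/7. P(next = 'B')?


P(next=B) = Σᵢ P(now=i)×P(i→B)
= 3/7×3/7 + 1/7×10/23 + 3/7×3/16
= 9/49 + 10/161 + 9/112 = 5881/18032

P = 5881/18032 ≈ 0.3261


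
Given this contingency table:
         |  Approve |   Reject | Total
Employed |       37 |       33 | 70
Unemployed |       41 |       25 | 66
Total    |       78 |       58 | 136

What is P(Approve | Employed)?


P(Approve | Employed) = 37/(37+33) = 37/70

P(Approve|Employed) = 37/70 ≈ 52.86%


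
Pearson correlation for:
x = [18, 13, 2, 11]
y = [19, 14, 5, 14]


n=4, Σx=44, Σy=52, Σxy=688, Σx²=618, Σy²=778
r = (4×688 - 44×52)/√((4×618 - 44²)(4×778 - 52²))
= 464/√(536×408) = 464/√218688 ≈ 464/467.6409 ≈ 0.9922

r ≈ 0.9922


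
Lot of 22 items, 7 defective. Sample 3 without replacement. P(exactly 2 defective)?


Hypergeometric: C(7,2)×C(15,1)/C(22,3)
= 21×15/1540 = 9/44

P(X=2) = 9/44 ≈ 20.45%


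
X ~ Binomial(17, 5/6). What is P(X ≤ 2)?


P(X ≤ 2) = Σ P(X=i) for i=0..2
P(X=0) = 1/16926659444736
P(X=1) = 85/16926659444736
P(X=2) = 425/2115832430592
Sum = 581/2821109907456

P(X ≤ 2) = 581/2821109907456 ≈ 0.00%


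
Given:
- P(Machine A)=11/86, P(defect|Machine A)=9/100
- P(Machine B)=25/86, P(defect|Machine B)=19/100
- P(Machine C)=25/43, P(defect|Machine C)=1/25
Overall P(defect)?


P(B) = Σ P(B|Aᵢ)×P(Aᵢ)
  9/100×11/86 = 99/8600
  19/100×25/86 = 19/344
  1/25×25/43 = 1/43
Sum = 9/100

P(defect) = 9/100 ≈ 9.00%


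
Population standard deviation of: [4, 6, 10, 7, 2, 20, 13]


Mean = 62/7
  (4-62/7)²=1156/49
  (6-62/7)²=400/49
  (10-62/7)²=64/49
  (7-62/7)²=169/49
  (2-62/7)²=2304/49
  (20-62/7)²=6084/49
  (13-62/7)²=841/49
Σ(x-μ)² = 1574/7
σ² = (1574/7)/7 = 1574/49

σ = √(1574/49) ≈ 5.6677


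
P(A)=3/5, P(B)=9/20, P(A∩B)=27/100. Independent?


P(A)×P(B) = 27/100
P(A∩B) = 27/100
Equal ✓ → Independent

Yes, independent


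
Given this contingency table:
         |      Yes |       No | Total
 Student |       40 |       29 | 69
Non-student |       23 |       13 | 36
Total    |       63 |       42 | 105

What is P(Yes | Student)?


P(Yes | Student) = 40/(40+29) = 40/69

P(Yes|Student) = 40/69 ≈ 57.97%


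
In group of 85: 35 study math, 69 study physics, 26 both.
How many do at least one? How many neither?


|A∪B| = 35+69-26 = 78
Neither = 85-78 = 7

At least one: 78; Neither: 7


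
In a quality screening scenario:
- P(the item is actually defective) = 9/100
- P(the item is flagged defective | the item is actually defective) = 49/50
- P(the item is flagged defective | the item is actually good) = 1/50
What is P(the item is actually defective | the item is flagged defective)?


Using Bayes' theorem:
P(A|B) = P(B|A)·P(A) / P(B)

P(the item is flagged defective) = 49/50 × 9/100 + 1/50 × 91/100
= 441/5000 + 91/5000 = 133/1250

P(the item is actually defective|the item is flagged defective) = (441/5000) / (133/1250) = 63/76

P(the item is actually defective|the item is flagged defective) = 63/76 ≈ 82.89%


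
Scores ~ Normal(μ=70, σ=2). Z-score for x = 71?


z = (x - μ)/σ = (71 - 70)/2 = 0.5

z = 0.5


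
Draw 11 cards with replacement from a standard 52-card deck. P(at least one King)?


P(not a King) = 48/52 = 12/13
P(none in 11 draws) = (12/13)^11 = 743008370688/1792160394037
P(≥1 King) = 1 - 743008370688/1792160394037 = 1049152023349/1792160394037

P = 1049152023349/1792160394037 ≈ 58.54%


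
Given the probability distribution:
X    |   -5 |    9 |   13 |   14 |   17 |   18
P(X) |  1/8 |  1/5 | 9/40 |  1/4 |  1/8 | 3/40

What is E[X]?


E[X] = Σ x·P(X=x)
= (-5)×(1/8) + (9)×(1/5) + (13)×(9/40) + (14)×(1/4) + (17)×(1/8) + (18)×(3/40)
= 443/40

E[X] = 443/40


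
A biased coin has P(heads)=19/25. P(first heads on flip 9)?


Geometric: P(X=9) = (1-p)^(k-1)×p = (6/25)^8×19/25 = 31912704/3814697265625

P(X=9) = 31912704/3814697265625 ≈ 0.00%


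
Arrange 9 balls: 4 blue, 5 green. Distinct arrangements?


9!/(4!×5!) = 126

126


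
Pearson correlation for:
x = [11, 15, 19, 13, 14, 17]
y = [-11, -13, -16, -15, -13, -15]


n=6, Σx=89, Σy=-83, Σxy=-1252, Σx²=1361, Σy²=1165
r = (6×(-1252) - 89×(-83))/√((6×1361 - 89²)(6×1165 - (-83)²))
= -125/√(245×101) = -125/√24745 ≈ -125/157.3054 ≈ -0.7946

r ≈ -0.7946


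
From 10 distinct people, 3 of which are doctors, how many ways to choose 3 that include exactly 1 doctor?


Choose 1 of the 3 doctors and 2 of the other 7 people:
C(3,1)×C(7,2) = 3×21 = 63

63


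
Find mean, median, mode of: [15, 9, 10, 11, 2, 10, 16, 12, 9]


Sorted: [2, 9, 9, 10, 10, 11, 12, 15, 16]
Mean = 94/9
Median = 10
Freq: {15: 1, 9: 2, 10: 2, 11: 1, 2: 1, 16: 1, 12: 1}
Mode: [9, 10]

Mean=94/9, Median=10, Mode=[9, 10]


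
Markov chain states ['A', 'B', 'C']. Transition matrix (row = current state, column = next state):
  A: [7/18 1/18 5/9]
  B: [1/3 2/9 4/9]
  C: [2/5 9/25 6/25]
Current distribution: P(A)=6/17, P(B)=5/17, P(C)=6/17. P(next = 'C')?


P(next=C) = Σᵢ P(now=i)×P(i→C)
= 6/17×5/9 + 5/17×4/9 + 6/17×6/25
= 10/51 + 20/153 + 36/425 = 1574/3825

P = 1574/3825 ≈ 0.4115


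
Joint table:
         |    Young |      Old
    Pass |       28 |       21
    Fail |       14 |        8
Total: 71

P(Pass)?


P(Pass) = (28+21)/71 = 49/71

P(Pass) = 49/71 ≈ 69.01%


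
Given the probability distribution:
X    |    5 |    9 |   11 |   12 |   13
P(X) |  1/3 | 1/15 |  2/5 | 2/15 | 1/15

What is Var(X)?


E[X] = 137/15
E[X²] = 463/5
Var(X) = E[X²] - (E[X])² = 463/5 - 18769/225 = 2066/225

Var(X) = 2066/225 ≈ 9.1822


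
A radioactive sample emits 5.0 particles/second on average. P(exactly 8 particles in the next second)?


Poisson(λ=5.0): P(X=8) = e^(-λ)×λ^k/k!
= e^(-5.0) × 5.0^8 / 8!
≈ 0.006737946999 × 390625 / 40320 ≈ 0.065278

P(X=8) ≈ 0.065278 ≈ 6.53%


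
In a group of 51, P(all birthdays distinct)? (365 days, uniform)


P(all different) = Π(365-i)/365 for i=0..50
= (365/365)×(364/365)×...×(315/365)
= 0.025568

P ≈ 0.0256 ≈ 2.56%


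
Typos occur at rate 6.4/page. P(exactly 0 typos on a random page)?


Poisson(λ=6.4): P(X=0) = e^(-λ)×λ^k/k!
= e^(-6.4) × 6.4^0 / 0!
≈ 0.001661557273 × 1 / 1 ≈ 0.001662

P(X=0) ≈ 0.001662 ≈ 0.17%


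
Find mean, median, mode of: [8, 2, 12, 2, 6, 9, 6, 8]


Sorted: [2, 2, 6, 6, 8, 8, 9, 12]
Mean = 53/8
Median = 7
Freq: {8: 2, 2: 2, 12: 1, 6: 2, 9: 1}
Mode: [2, 6, 8]

Mean=53/8, Median=7, Mode=[2, 6, 8]


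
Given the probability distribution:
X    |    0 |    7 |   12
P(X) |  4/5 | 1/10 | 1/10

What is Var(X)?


E[X] = 19/10
E[X²] = 193/10
Var(X) = E[X²] - (E[X])² = 193/10 - 361/100 = 1569/100

Var(X) = 1569/100 ≈ 15.6900


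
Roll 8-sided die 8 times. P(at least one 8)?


P(no 8)^8 = (7/8)^8 = 5764801/16777216
P(≥1) = 1 - 5764801/16777216 = 11012415/16777216

P = 11012415/16777216 ≈ 65.64%


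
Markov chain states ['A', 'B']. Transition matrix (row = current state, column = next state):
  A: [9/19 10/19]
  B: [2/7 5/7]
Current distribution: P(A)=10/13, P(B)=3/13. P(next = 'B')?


P(next=B) = Σᵢ P(now=i)×P(i→B)
= 10/13×10/19 + 3/13×5/7
= 100/247 + 15/91 = 985/1729

P = 985/1729 ≈ 0.5697


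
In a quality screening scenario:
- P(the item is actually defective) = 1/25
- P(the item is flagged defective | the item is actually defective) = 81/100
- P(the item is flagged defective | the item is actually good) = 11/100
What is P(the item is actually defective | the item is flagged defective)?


Using Bayes' theorem:
P(A|B) = P(B|A)·P(A) / P(B)

P(the item is flagged defective) = 81/100 × 1/25 + 11/100 × 24/25
= 81/2500 + 66/625 = 69/500

P(the item is actually defective|the item is flagged defective) = (81/2500) / (69/500) = 27/115

P(the item is actually defective|the item is flagged defective) = 27/115 ≈ 23.48%


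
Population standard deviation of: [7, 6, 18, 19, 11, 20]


Mean = 81/6 = 27/2
  (7-27/2)²=169/4
  (6-27/2)²=225/4
  (18-27/2)²=81/4
  (19-27/2)²=121/4
  (11-27/2)²=25/4
  (20-27/2)²=169/4
Σ(x-μ)² = 395/2
σ² = (395/2)/6 = 395/12

σ = √(395/12) ≈ 5.7373


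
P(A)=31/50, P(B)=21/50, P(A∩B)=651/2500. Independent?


P(A)×P(B) = 651/2500
P(A∩B) = 651/2500
Equal ✓ → Independent

Yes, independent


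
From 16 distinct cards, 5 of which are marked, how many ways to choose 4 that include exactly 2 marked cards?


Choose 2 of the 5 marked cards and 2 of the other 11 cards:
C(5,2)×C(11,2) = 10×55 = 550

550


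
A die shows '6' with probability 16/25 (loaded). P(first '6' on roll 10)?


Geometric: P(X=10) = (1-p)^(k-1)×p = (9/25)^9×16/25 = 6198727824/95367431640625

P(X=10) = 6198727824/95367431640625 ≈ 0.01%


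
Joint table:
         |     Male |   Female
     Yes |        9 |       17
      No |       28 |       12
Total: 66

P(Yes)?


P(Yes) = (9+17)/66 = 26/66 = 13/33

P(Yes) = 13/33 ≈ 39.39%


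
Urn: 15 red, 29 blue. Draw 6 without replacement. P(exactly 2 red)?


Hypergeometric: C(15,2)×C(29,4)/C(44,6)
= 105×23751/7059052 = 27405/77572

P(X=2) = 27405/77572 ≈ 35.33%


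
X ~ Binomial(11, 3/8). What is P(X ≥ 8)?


P(X ≥ 8) = Σ P(X=i) for i=8..11
P(X=8) = 135320625/8589934592
P(X=9) = 27064125/8589934592
P(X=10) = 3247695/8589934592
P(X=11) = 177147/8589934592
Sum = 20726199/1073741824

P(X ≥ 8) = 20726199/1073741824 ≈ 1.93%


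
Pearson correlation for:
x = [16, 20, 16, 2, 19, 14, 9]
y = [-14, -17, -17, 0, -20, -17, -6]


n=7, Σx=96, Σy=-91, Σxy=-1508, Σx²=1554, Σy²=1499
r = (7×(-1508) - 96×(-91))/√((7×1554 - 96²)(7×1499 - (-91)²))
= -1820/√(1662×2212) = -1820/√3676344 ≈ -1820/1917.3795 ≈ -0.9492

r ≈ -0.9492


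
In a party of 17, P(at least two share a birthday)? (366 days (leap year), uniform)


P(all different) = Π(366-i)/366 for i=0..16
= 0.685712
P(match) = 1 - 0.685712 = 0.314288

P ≈ 0.3143 ≈ 31.43%


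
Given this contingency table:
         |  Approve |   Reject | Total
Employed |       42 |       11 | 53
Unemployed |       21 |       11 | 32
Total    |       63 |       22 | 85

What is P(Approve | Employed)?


P(Approve | Employed) = 42/(42+11) = 42/53

P(Approve|Employed) = 42/53 ≈ 79.25%


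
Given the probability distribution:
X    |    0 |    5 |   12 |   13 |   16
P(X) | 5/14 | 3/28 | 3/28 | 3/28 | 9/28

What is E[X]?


E[X] = Σ x·P(X=x)
= (0)×(5/14) + (5)×(3/28) + (12)×(3/28) + (13)×(3/28) + (16)×(9/28)
= 117/14

E[X] = 117/14


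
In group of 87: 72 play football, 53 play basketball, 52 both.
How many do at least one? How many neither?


|A∪B| = 72+53-52 = 73
Neither = 87-73 = 14

At least one: 73; Neither: 14


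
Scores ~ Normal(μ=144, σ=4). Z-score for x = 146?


z = (x - μ)/σ = (146 - 144)/4 = 0.5

z = 0.5


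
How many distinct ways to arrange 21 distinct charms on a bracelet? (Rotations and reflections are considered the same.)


Free circular arrangements: rotations and reflections both identified.
(n-1)!/2 = 20!/2 = 2432902008176640000/2 = 1216451004088320000

1216451004088320000


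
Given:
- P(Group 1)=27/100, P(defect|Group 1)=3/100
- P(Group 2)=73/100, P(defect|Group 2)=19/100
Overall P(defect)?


P(B) = Σ P(B|Aᵢ)×P(Aᵢ)
  3/100×27/100 = 81/10000
  19/100×73/100 = 1387/10000
Sum = 367/2500

P(defect) = 367/2500 ≈ 14.68%


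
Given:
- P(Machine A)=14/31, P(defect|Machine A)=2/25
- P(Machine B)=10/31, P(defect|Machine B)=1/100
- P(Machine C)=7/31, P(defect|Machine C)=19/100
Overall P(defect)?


P(B) = Σ P(B|Aᵢ)×P(Aᵢ)
  2/25×14/31 = 28/775
  1/100×10/31 = 1/310
  19/100×7/31 = 133/3100
Sum = 51/620

P(defect) = 51/620 ≈ 8.23%


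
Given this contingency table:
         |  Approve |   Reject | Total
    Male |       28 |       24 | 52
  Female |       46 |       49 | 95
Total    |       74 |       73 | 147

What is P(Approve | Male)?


P(Approve | Male) = 28/(28+24) = 28/52 = 7/13

P(Approve|Male) = 7/13 ≈ 53.85%


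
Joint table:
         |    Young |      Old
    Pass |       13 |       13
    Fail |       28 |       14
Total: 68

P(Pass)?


P(Pass) = (13+13)/68 = 26/68 = 13/34

P(Pass) = 13/34 ≈ 38.24%


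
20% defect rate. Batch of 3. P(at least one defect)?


P(all good) = (4/5)^3 = 64/125
P(≥1 defect) = 61/125

P = 61/125 ≈ 48.80%


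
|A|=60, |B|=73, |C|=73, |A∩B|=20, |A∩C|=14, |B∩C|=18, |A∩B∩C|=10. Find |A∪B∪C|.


|A∪B∪C| = 60+73+73-20-14-18+10 = 164

|A∪B∪C| = 164


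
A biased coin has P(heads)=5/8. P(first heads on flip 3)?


Geometric: P(X=3) = (1-p)^(k-1)×p = (3/8)^2×5/8 = 45/512

P(X=3) = 45/512 ≈ 8.79%


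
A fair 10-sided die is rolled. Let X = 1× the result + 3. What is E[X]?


E[die] = (1+10)/2 = 11/2
E[X] = 1×11/2 + 3 = 17/2

E[X] = 17/2


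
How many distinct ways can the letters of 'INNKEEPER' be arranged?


Letters: 9, freq: {'I': 1, 'N': 2, 'K': 1, 'E': 3, 'P': 1, 'R': 1}
9!/(1!×2!×1!×3!×1!×1!) = 362880/12 = 30240

30240


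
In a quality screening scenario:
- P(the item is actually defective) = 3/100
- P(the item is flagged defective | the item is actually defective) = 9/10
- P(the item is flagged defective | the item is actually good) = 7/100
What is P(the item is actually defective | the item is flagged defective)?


Using Bayes' theorem:
P(A|B) = P(B|A)·P(A) / P(B)

P(the item is flagged defective) = 9/10 × 3/100 + 7/100 × 97/100
= 27/1000 + 679/10000 = 949/10000

P(the item is actually defective|the item is flagged defective) = (27/1000) / (949/10000) = 270/949

P(the item is actually defective|the item is flagged defective) = 270/949 ≈ 28.45%


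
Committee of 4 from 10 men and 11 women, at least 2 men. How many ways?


Count by #men:
  2M,2W: C(10,2)×C(11,2)=2475
  3M,1W: C(10,3)×C(11,1)=1320
  4M,0W: C(10,4)×C(11,0)=210
Total = 4005

4005


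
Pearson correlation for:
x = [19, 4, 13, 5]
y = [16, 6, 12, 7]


n=4, Σx=41, Σy=41, Σxy=519, Σx²=571, Σy²=485
r = (4×519 - 41×41)/√((4×571 - 41²)(4×485 - 41²))
= 395/√(603×259) = 395/√156177 ≈ 395/395.1924 ≈ 0.9995

r ≈ 0.9995


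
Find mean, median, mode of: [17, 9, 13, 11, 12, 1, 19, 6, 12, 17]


Sorted: [1, 6, 9, 11, 12, 12, 13, 17, 17, 19]
Mean = 117/10
Median = 12
Freq: {17: 2, 9: 1, 13: 1, 11: 1, 12: 2, 1: 1, 19: 1, 6: 1}
Mode: [12, 17]

Mean=117/10, Median=12, Mode=[12, 17]


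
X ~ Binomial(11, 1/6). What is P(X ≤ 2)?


P(X ≤ 2) = Σ P(X=i) for i=0..2
P(X=0) = 48828125/362797056
P(X=1) = 107421875/362797056
P(X=2) = 107421875/362797056
Sum = 9765625/13436928

P(X ≤ 2) = 9765625/13436928 ≈ 72.68%


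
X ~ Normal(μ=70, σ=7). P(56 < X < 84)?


z₁=(56-70)/7=-2.0, z₂=(84-70)/7=2.0
P = Φ(2.0) - Φ(-2.0) = 0.977250 - 0.022750 = 0.954500 ≈ 0.9545

P(56 < X < 84) ≈ 0.9545


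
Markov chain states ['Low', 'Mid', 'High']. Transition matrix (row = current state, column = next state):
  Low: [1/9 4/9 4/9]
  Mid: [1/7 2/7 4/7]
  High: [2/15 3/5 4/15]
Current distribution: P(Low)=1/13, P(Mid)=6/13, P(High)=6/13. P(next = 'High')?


P(next=High) = Σᵢ P(now=i)×P(i→High)
= 1/13×4/9 + 6/13×4/7 + 6/13×4/15
= 4/117 + 24/91 + 8/65 = 1724/4095

P = 1724/4095 ≈ 0.4210


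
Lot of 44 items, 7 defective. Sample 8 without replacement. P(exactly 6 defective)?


Hypergeometric: C(7,6)×C(37,2)/C(44,8)
= 7×666/177232627 = 126/4790071

P(X=6) = 126/4790071 ≈ 0.00%


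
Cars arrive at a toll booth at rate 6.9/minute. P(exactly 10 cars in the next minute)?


Poisson(λ=6.9): P(X=10) = e^(-λ)×λ^k/k!
= e^(-6.9) × 6.9^10 / 10!
≈ 0.001007785429 × 244619406.065 / 3628800 ≈ 0.067935

P(X=10) ≈ 0.067935 ≈ 6.79%


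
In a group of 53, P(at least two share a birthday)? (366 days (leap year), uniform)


P(all different) = Π(366-i)/366 for i=0..52
= 0.019079
P(match) = 1 - 0.019079 = 0.980921

P ≈ 0.9809 ≈ 98.09%


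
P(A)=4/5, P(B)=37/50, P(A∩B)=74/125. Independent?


P(A)×P(B) = 74/125
P(A∩B) = 74/125
Equal ✓ → Independent

Yes, independent


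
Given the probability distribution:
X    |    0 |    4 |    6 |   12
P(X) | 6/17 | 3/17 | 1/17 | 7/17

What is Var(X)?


E[X] = 6
E[X²] = 1092/17
Var(X) = E[X²] - (E[X])² = 1092/17 - 36 = 480/17

Var(X) = 480/17 ≈ 28.2353


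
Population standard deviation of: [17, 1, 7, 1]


Mean = 26/4 = 13/2
  (17-13/2)²=441/4
  (1-13/2)²=121/4
  (7-13/2)²=1/4
  (1-13/2)²=121/4
Σ(x-μ)² = 171
σ² = 171/4

σ = √(171/4) ≈ 6.5383


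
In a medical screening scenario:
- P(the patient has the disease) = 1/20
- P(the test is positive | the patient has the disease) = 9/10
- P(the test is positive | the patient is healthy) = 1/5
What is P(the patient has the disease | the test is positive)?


Using Bayes' theorem:
P(A|B) = P(B|A)·P(A) / P(B)

P(the test is positive) = 9/10 × 1/20 + 1/5 × 19/20
= 9/200 + 19/100 = 47/200

P(the patient has the disease|the test is positive) = (9/200) / (47/200) = 9/47

P(the patient has the disease|the test is positive) = 9/47 ≈ 19.15%


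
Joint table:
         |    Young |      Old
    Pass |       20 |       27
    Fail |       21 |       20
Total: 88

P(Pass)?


P(Pass) = (20+27)/88 = 47/88

P(Pass) = 47/88 ≈ 53.41%


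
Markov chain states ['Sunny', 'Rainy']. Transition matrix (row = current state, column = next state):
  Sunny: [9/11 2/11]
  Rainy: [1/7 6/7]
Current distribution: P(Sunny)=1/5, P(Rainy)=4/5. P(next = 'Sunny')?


P(next=Sunny) = Σᵢ P(now=i)×P(i→Sunny)
= 1/5×9/11 + 4/5×1/7
= 9/55 + 4/35 = 107/385

P = 107/385 ≈ 0.2779


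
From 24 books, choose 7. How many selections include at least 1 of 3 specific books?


Complement: C(24,7) - C(21,7) = 346104 - 116280 = 229824

229824


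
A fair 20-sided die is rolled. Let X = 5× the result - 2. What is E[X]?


E[die] = (1+20)/2 = 21/2
E[X] = 5×21/2 - 2 = 101/2

E[X] = 101/2


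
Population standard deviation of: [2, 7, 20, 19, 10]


Mean = 58/5
  (2-58/5)²=2304/25
  (7-58/5)²=529/25
  (20-58/5)²=1764/25
  (19-58/5)²=1369/25
  (10-58/5)²=64/25
Σ(x-μ)² = 1206/5
σ² = (1206/5)/5 = 1206/25

σ = √(1206/25) ≈ 6.9455


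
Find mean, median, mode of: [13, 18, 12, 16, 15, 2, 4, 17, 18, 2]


Sorted: [2, 2, 4, 12, 13, 15, 16, 17, 18, 18]
Mean = 117/10
Median = 14
Freq: {13: 1, 18: 2, 12: 1, 16: 1, 15: 1, 2: 2, 4: 1, 17: 1}
Mode: [2, 18]

Mean=117/10, Median=14, Mode=[2, 18]


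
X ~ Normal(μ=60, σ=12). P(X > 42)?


z = (42-60)/12 = -1.5
P(X > 42) = 1 - P(Z ≤ -1.5) = 1 - 0.0668 = 0.9332

P(X > 42) ≈ 0.9332


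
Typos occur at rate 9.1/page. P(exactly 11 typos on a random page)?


Poisson(λ=9.1): P(X=11) = e^(-λ)×λ^k/k!
= e^(-9.1) × 9.1^11 / 11!
≈ 0.0001116658085 × 35436866748.7 / 39916800 ≈ 0.099133

P(X=11) ≈ 0.099133 ≈ 9.91%


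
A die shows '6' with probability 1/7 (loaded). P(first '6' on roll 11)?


Geometric: P(X=11) = (1-p)^(k-1)×p = (6/7)^10×1/7 = 60466176/1977326743

P(X=11) = 60466176/1977326743 ≈ 3.06%


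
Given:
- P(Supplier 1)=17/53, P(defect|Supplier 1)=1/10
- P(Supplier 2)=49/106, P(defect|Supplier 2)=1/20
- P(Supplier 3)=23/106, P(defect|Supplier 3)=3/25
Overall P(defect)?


P(B) = Σ P(B|Aᵢ)×P(Aᵢ)
  1/10×17/53 = 17/530
  1/20×49/106 = 49/2120
  3/25×23/106 = 69/2650
Sum = 861/10600

P(defect) = 861/10600 ≈ 8.12%


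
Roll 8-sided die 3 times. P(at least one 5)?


P(no 5)^3 = (7/8)^3 = 343/512
P(≥1) = 1 - 343/512 = 169/512

P = 169/512 ≈ 33.01%


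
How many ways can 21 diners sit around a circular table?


Circular arrangements of 21 distinct objects: fix one position to break rotational symmetry.
(n-1)! = 20! = 2432902008176640000

2432902008176640000


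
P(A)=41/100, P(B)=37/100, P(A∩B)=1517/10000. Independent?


P(A)×P(B) = 1517/10000
P(A∩B) = 1517/10000
Equal ✓ → Independent

Yes, independent


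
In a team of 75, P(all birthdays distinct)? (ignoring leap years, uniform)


P(all different) = Π(365-i)/365 for i=0..74
= (365/365)×(364/365)×...×(291/365)
= 0.000280

P ≈ 0.0003 ≈ 0.03%


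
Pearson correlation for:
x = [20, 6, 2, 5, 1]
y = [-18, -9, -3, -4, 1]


n=5, Σx=34, Σy=-33, Σxy=-439, Σx²=466, Σy²=431
r = (5×(-439) - 34×(-33))/√((5×466 - 34²)(5×431 - (-33)²))
= -1073/√(1174×1066) = -1073/√1251484 ≈ -1073/1118.6975 ≈ -0.9592

r ≈ -0.9592


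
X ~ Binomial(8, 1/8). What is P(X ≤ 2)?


P(X ≤ 2) = Σ P(X=i) for i=0..2
P(X=0) = 5764801/16777216
P(X=1) = 823543/2097152
P(X=2) = 823543/4194304
Sum = 15647317/16777216

P(X ≤ 2) = 15647317/16777216 ≈ 93.27%


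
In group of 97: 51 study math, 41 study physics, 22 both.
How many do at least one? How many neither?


|A∪B| = 51+41-22 = 70
Neither = 97-70 = 27

At least one: 70; Neither: 27


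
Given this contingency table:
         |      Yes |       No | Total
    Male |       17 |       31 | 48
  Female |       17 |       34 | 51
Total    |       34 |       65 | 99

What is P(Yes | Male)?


P(Yes | Male) = 17/(17+31) = 17/48

P(Yes|Male) = 17/48 ≈ 35.42%


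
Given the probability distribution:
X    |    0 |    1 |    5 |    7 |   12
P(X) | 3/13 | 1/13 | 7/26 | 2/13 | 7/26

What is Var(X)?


E[X] = 149/26
E[X²] = 1381/26
Var(X) = E[X²] - (E[X])² = 1381/26 - 22201/676 = 13705/676

Var(X) = 13705/676 ≈ 20.2737


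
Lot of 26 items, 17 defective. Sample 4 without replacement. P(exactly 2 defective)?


Hypergeometric: C(17,2)×C(9,2)/C(26,4)
= 136×36/14950 = 2448/7475

P(X=2) = 2448/7475 ≈ 32.75%


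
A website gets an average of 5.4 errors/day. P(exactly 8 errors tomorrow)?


Poisson(λ=5.4): P(X=8) = e^(-λ)×λ^k/k!
= e^(-5.4) × 5.4^8 / 8!
≈ 0.004516580943 × 723019.613391 / 40320 ≈ 0.080991

P(X=8) ≈ 0.080991 ≈ 8.10%


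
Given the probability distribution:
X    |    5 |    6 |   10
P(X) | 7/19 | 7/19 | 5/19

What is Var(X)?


E[X] = 127/19
E[X²] = 927/19
Var(X) = E[X²] - (E[X])² = 927/19 - 16129/361 = 1484/361

Var(X) = 1484/361 ≈ 4.1108


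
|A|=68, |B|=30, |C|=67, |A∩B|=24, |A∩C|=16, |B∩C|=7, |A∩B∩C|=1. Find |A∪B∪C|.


|A∪B∪C| = 68+30+67-24-16-7+1 = 119

|A∪B∪C| = 119


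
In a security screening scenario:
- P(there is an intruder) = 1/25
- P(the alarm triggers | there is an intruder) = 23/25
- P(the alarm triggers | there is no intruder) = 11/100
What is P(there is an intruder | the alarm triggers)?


Using Bayes' theorem:
P(A|B) = P(B|A)·P(A) / P(B)

P(the alarm triggers) = 23/25 × 1/25 + 11/100 × 24/25
= 23/625 + 66/625 = 89/625

P(there is an intruder|the alarm triggers) = (23/625) / (89/625) = 23/89

P(there is an intruder|the alarm triggers) = 23/89 ≈ 25.84%


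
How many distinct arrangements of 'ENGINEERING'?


Letters: 11, freq: {'E': 3, 'N': 3, 'G': 2, 'I': 2, 'R': 1}
11!/(3!×3!×2!×2!×1!) = 39916800/144 = 277200

277200


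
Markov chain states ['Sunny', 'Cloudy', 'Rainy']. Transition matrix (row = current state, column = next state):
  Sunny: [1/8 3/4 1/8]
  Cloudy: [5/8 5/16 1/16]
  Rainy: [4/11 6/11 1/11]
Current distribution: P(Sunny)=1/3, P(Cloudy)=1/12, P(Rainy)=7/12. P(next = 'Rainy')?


P(next=Rainy) = Σᵢ P(now=i)×P(i→Rainy)
= 1/3×1/8 + 1/12×1/16 + 7/12×1/11
= 1/24 + 1/192 + 7/132 = 211/2112

P = 211/2112 ≈ 0.0999


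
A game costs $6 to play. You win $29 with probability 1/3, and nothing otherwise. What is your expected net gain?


E[gain] = (29-6)×1/3 + (-6)×2/3
= 23/3 - 4 = 11/3

Expected net gain = $11/3 ≈ $3.67


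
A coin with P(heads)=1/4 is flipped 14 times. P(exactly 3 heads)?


Binomial: P(X=3) = C(14,3)×p^3×(1-p)^11
= 364 × 1/64 × 177147/4194304 = 16120377/67108864

P(X=3) = 16120377/67108864 ≈ 24.02%


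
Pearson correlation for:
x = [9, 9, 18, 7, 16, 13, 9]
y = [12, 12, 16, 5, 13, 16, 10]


n=7, Σx=81, Σy=84, Σxy=1045, Σx²=1041, Σy²=1094
r = (7×1045 - 81×84)/√((7×1041 - 81²)(7×1094 - 84²))
= 511/√(726×602) = 511/√437052 ≈ 511/661.0991 ≈ 0.7730

r ≈ 0.7730


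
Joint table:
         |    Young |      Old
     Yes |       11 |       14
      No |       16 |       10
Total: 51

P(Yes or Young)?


P(Yes∨Young) = P(Yes) + P(Young) - P(Yes∧Young)
= (25 + 27 - 11)/51 = 41/51

P = 41/51 ≈ 80.39%


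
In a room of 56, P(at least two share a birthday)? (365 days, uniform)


P(all different) = Π(365-i)/365 for i=0..55
= 0.011668
P(match) = 1 - 0.011668 = 0.988332

P ≈ 0.9883 ≈ 98.83%


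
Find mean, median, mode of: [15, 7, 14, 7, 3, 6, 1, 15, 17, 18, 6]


Sorted: [1, 3, 6, 6, 7, 7, 14, 15, 15, 17, 18]
Mean = 109/11
Median = 7
Freq: {15: 2, 7: 2, 14: 1, 3: 1, 6: 2, 1: 1, 17: 1, 18: 1}
Mode: [6, 7, 15]

Mean=109/11, Median=7, Mode=[6, 7, 15]


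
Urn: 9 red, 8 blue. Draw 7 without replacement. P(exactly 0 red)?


Hypergeometric: C(9,0)×C(8,7)/C(17,7)
= 1×8/19448 = 1/2431

P(X=0) = 1/2431 ≈ 0.04%


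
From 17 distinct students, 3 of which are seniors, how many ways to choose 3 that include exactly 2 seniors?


Choose 2 of the 3 seniors and 1 of the other 14 students:
C(3,2)×C(14,1) = 3×14 = 42

42


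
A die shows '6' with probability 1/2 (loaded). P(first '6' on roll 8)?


Geometric: P(X=8) = (1-p)^(k-1)×p = (1/2)^7×1/2 = 1/256

P(X=8) = 1/256 ≈ 0.39%


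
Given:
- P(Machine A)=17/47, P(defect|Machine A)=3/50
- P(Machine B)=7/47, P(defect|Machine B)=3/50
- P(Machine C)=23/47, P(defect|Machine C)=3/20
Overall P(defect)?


P(B) = Σ P(B|Aᵢ)×P(Aᵢ)
  3/50×17/47 = 51/2350
  3/50×7/47 = 21/2350
  3/20×23/47 = 69/940
Sum = 489/4700

P(defect) = 489/4700 ≈ 10.40%


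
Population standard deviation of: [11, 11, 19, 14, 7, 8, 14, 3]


Mean = 87/8
  (11-87/8)²=1/64
  (11-87/8)²=1/64
  (19-87/8)²=4225/64
  (14-87/8)²=625/64
  (7-87/8)²=961/64
  (8-87/8)²=529/64
  (14-87/8)²=625/64
  (3-87/8)²=3969/64
Σ(x-μ)² = 1367/8
σ² = (1367/8)/8 = 1367/64

σ = √(1367/64) ≈ 4.6216


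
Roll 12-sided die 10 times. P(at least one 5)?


P(no 5)^10 = (11/12)^10 = 25937424601/61917364224
P(≥1) = 1 - 25937424601/61917364224 = 35979939623/61917364224

P = 35979939623/61917364224 ≈ 58.11%


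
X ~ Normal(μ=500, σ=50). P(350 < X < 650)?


z₁=(350-500)/50=-3.0, z₂=(650-500)/50=3.0
P = Φ(3.0) - Φ(-3.0) = 0.998650 - 0.001350 = 0.997300 ≈ 0.9973

P(350 < X < 650) ≈ 0.9973


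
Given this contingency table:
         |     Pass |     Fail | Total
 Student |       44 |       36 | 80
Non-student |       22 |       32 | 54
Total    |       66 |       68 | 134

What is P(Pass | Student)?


P(Pass | Student) = 44/(44+36) = 44/80 = 11/20

P(Pass|Student) = 11/20 ≈ 55.00%


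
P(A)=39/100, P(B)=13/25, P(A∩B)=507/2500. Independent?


P(A)×P(B) = 507/2500
P(A∩B) = 507/2500
Equal ✓ → Independent

Yes, independent


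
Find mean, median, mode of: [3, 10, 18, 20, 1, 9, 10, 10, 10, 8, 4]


Sorted: [1, 3, 4, 8, 9, 10, 10, 10, 10, 18, 20]
Mean = 103/11
Median = 10
Freq: {3: 1, 10: 4, 18: 1, 20: 1, 1: 1, 9: 1, 8: 1, 4: 1}
Mode: [10]

Mean=103/11, Median=10, Mode=10


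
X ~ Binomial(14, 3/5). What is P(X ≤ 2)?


P(X ≤ 2) = Σ P(X=i) for i=0..2
P(X=0) = 16384/6103515625
P(X=1) = 344064/6103515625
P(X=2) = 3354624/6103515625
Sum = 3715072/6103515625

P(X ≤ 2) = 3715072/6103515625 ≈ 0.06%


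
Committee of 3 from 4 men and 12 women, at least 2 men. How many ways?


Count by #men:
  2M,1W: C(4,2)×C(12,1)=72
  3M,0W: C(4,3)×C(12,0)=4
Total = 76

76


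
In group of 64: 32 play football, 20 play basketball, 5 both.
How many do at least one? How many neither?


|A∪B| = 32+20-5 = 47
Neither = 64-47 = 17

At least one: 47; Neither: 17


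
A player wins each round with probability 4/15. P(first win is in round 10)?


Geometric: P(X=10) = (1-p)^(k-1)×p = (11/15)^9×4/15 = 9431790764/576650390625

P(X=10) = 9431790764/576650390625 ≈ 1.64%


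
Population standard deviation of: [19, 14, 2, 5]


Mean = 40/4 = 10
  (19-10)²=81
  (14-10)²=16
  (2-10)²=64
  (5-10)²=25
Σ(x-μ)² = 186
σ² = 186/4 = 93/2

σ = √(93/2) ≈ 6.8191


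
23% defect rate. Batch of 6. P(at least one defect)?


P(all good) = (77/100)^6 = 208422380089/1000000000000
P(≥1 defect) = 791577619911/1000000000000

P = 791577619911/1000000000000 ≈ 79.16%


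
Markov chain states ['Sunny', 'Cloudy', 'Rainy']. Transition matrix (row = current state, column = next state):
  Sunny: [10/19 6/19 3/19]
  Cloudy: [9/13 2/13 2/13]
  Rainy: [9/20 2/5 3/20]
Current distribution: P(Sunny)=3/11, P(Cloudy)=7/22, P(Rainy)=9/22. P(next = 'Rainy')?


P(next=Rainy) = Σᵢ P(now=i)×P(i→Rainy)
= 3/11×3/19 + 7/22×2/13 + 9/22×3/20
= 9/209 + 7/143 + 27/440 = 16669/108680

P = 16669/108680 ≈ 0.1534


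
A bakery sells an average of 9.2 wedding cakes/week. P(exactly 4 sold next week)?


Poisson(λ=9.2): P(X=4) = e^(-λ)×λ^k/k!
= e^(-9.2) × 9.2^4 / 4!
≈ 0.0001010394018 × 7163.9296 / 24 ≈ 0.030160

P(X=4) ≈ 0.030160 ≈ 3.02%


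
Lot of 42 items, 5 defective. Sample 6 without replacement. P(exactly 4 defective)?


Hypergeometric: C(5,4)×C(37,2)/C(42,6)
= 5×666/5245786 = 45/70889

P(X=4) = 45/70889 ≈ 0.06%


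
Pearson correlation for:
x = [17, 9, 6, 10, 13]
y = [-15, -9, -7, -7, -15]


n=5, Σx=55, Σy=-53, Σxy=-643, Σx²=675, Σy²=629
r = (5×(-643) - 55×(-53))/√((5×675 - 55²)(5×629 - (-53)²))
= -300/√(350×336) = -300/√117600 ≈ -300/342.9286 ≈ -0.8748

r ≈ -0.8748


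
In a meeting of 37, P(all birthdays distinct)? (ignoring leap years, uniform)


P(all different) = Π(365-i)/365 for i=0..36
= (365/365)×(364/365)×...×(329/365)
= 0.151266

P ≈ 0.1513 ≈ 15.13%


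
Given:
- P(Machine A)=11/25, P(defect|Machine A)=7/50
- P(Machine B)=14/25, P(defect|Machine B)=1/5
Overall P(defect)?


P(B) = Σ P(B|Aᵢ)×P(Aᵢ)
  7/50×11/25 = 77/1250
  1/5×14/25 = 14/125
Sum = 217/1250

P(defect) = 217/1250 ≈ 17.36%
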